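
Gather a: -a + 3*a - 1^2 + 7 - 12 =2*a - 6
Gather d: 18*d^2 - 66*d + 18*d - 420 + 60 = 18*d^2 - 48*d - 360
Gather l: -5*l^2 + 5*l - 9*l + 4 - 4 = -5*l^2 - 4*l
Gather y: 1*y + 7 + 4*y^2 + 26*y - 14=4*y^2 + 27*y - 7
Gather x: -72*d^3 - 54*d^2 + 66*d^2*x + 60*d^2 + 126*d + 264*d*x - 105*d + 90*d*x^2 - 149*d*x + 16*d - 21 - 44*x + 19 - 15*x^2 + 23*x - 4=-72*d^3 + 6*d^2 + 37*d + x^2*(90*d - 15) + x*(66*d^2 + 115*d - 21) - 6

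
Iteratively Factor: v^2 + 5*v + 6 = (v + 3)*(v + 2)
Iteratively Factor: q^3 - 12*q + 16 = (q - 2)*(q^2 + 2*q - 8) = (q - 2)*(q + 4)*(q - 2)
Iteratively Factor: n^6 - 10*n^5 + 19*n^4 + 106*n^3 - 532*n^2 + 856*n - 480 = (n - 5)*(n^5 - 5*n^4 - 6*n^3 + 76*n^2 - 152*n + 96) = (n - 5)*(n - 3)*(n^4 - 2*n^3 - 12*n^2 + 40*n - 32) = (n - 5)*(n - 3)*(n - 2)*(n^3 - 12*n + 16) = (n - 5)*(n - 3)*(n - 2)^2*(n^2 + 2*n - 8) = (n - 5)*(n - 3)*(n - 2)^3*(n + 4)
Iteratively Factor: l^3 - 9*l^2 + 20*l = (l - 5)*(l^2 - 4*l) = (l - 5)*(l - 4)*(l)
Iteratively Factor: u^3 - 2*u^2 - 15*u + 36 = (u + 4)*(u^2 - 6*u + 9) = (u - 3)*(u + 4)*(u - 3)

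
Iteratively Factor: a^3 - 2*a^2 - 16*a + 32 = (a - 4)*(a^2 + 2*a - 8) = (a - 4)*(a - 2)*(a + 4)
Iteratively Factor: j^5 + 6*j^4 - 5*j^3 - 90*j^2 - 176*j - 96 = (j + 2)*(j^4 + 4*j^3 - 13*j^2 - 64*j - 48) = (j - 4)*(j + 2)*(j^3 + 8*j^2 + 19*j + 12) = (j - 4)*(j + 1)*(j + 2)*(j^2 + 7*j + 12) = (j - 4)*(j + 1)*(j + 2)*(j + 3)*(j + 4)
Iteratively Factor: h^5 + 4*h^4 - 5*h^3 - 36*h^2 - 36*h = (h + 3)*(h^4 + h^3 - 8*h^2 - 12*h) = h*(h + 3)*(h^3 + h^2 - 8*h - 12) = h*(h + 2)*(h + 3)*(h^2 - h - 6) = h*(h + 2)^2*(h + 3)*(h - 3)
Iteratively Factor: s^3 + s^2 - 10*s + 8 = (s - 2)*(s^2 + 3*s - 4) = (s - 2)*(s - 1)*(s + 4)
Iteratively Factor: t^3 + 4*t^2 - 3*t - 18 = (t + 3)*(t^2 + t - 6) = (t + 3)^2*(t - 2)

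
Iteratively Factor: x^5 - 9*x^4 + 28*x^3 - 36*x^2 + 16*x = (x - 2)*(x^4 - 7*x^3 + 14*x^2 - 8*x) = x*(x - 2)*(x^3 - 7*x^2 + 14*x - 8) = x*(x - 2)^2*(x^2 - 5*x + 4) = x*(x - 4)*(x - 2)^2*(x - 1)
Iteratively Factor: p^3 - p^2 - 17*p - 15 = (p + 1)*(p^2 - 2*p - 15) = (p - 5)*(p + 1)*(p + 3)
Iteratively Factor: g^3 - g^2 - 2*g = (g + 1)*(g^2 - 2*g) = g*(g + 1)*(g - 2)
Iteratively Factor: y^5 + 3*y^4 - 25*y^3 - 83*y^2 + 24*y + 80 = (y - 5)*(y^4 + 8*y^3 + 15*y^2 - 8*y - 16) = (y - 5)*(y - 1)*(y^3 + 9*y^2 + 24*y + 16) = (y - 5)*(y - 1)*(y + 4)*(y^2 + 5*y + 4) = (y - 5)*(y - 1)*(y + 1)*(y + 4)*(y + 4)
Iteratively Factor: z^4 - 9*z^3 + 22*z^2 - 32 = (z - 4)*(z^3 - 5*z^2 + 2*z + 8) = (z - 4)^2*(z^2 - z - 2) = (z - 4)^2*(z + 1)*(z - 2)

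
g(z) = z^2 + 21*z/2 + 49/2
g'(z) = 2*z + 21/2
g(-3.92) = -1.29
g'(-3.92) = 2.66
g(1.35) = 40.50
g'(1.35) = 13.20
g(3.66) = 76.33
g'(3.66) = 17.82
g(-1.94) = 7.89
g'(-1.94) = 6.62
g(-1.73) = 9.33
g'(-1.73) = 7.04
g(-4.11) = -1.76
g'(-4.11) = 2.28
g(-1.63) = 10.04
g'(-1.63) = 7.24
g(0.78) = 33.30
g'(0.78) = 12.06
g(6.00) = 123.50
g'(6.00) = 22.50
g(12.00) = 294.50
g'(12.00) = 34.50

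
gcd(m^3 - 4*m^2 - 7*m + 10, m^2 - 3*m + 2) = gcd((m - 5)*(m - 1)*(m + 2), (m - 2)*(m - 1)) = m - 1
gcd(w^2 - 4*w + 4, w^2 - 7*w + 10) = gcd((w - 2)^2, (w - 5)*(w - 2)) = w - 2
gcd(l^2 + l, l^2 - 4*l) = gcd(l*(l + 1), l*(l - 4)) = l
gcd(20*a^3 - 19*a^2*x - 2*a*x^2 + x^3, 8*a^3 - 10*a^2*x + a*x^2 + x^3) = -4*a^2 + 3*a*x + x^2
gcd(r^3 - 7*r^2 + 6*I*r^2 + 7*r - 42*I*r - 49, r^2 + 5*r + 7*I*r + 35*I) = r + 7*I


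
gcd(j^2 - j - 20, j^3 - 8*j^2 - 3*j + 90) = j - 5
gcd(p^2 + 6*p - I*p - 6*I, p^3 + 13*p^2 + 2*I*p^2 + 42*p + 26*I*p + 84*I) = p + 6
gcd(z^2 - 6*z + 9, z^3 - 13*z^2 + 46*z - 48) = z - 3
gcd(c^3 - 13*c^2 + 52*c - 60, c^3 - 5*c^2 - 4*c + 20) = c^2 - 7*c + 10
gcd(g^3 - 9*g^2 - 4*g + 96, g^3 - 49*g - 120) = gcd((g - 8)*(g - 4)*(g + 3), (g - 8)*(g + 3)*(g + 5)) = g^2 - 5*g - 24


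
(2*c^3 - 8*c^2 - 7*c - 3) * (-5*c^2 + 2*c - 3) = -10*c^5 + 44*c^4 + 13*c^3 + 25*c^2 + 15*c + 9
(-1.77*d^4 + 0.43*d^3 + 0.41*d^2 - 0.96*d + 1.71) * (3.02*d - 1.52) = -5.3454*d^5 + 3.989*d^4 + 0.5846*d^3 - 3.5224*d^2 + 6.6234*d - 2.5992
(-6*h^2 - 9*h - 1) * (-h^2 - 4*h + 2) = 6*h^4 + 33*h^3 + 25*h^2 - 14*h - 2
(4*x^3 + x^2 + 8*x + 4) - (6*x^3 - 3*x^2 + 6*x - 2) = -2*x^3 + 4*x^2 + 2*x + 6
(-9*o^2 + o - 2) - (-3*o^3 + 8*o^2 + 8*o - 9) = 3*o^3 - 17*o^2 - 7*o + 7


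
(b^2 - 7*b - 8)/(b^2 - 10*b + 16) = (b + 1)/(b - 2)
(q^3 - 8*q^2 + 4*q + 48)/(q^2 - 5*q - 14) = (q^2 - 10*q + 24)/(q - 7)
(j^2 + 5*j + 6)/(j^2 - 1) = (j^2 + 5*j + 6)/(j^2 - 1)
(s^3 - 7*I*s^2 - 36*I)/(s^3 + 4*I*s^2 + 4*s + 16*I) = (s^2 - 9*I*s - 18)/(s^2 + 2*I*s + 8)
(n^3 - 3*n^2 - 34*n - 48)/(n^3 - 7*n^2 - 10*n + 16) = (n + 3)/(n - 1)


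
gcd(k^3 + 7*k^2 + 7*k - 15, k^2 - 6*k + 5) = k - 1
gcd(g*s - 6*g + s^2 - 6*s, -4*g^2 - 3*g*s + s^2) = g + s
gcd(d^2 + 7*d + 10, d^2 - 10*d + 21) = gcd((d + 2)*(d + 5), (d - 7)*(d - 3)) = 1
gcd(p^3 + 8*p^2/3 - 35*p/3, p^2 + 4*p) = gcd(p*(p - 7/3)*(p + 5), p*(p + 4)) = p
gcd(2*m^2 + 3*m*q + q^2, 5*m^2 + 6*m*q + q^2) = m + q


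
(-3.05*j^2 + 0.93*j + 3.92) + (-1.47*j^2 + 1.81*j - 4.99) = -4.52*j^2 + 2.74*j - 1.07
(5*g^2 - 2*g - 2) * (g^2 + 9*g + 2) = 5*g^4 + 43*g^3 - 10*g^2 - 22*g - 4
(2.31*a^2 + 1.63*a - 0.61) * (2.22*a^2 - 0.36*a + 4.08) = 5.1282*a^4 + 2.787*a^3 + 7.4838*a^2 + 6.87*a - 2.4888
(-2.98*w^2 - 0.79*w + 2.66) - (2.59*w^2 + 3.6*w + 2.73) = -5.57*w^2 - 4.39*w - 0.0699999999999998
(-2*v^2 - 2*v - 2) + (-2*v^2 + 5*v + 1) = -4*v^2 + 3*v - 1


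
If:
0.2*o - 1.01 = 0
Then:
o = 5.05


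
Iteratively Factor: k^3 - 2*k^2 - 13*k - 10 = (k + 1)*(k^2 - 3*k - 10) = (k - 5)*(k + 1)*(k + 2)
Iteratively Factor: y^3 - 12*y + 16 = (y + 4)*(y^2 - 4*y + 4) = (y - 2)*(y + 4)*(y - 2)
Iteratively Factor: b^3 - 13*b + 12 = (b - 1)*(b^2 + b - 12) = (b - 3)*(b - 1)*(b + 4)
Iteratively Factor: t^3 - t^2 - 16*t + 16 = (t + 4)*(t^2 - 5*t + 4) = (t - 4)*(t + 4)*(t - 1)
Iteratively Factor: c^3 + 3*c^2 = (c)*(c^2 + 3*c) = c^2*(c + 3)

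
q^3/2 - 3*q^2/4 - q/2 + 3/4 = (q/2 + 1/2)*(q - 3/2)*(q - 1)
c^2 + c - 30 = (c - 5)*(c + 6)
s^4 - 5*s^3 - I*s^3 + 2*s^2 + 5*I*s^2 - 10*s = s*(s - 5)*(s - 2*I)*(s + I)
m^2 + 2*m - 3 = (m - 1)*(m + 3)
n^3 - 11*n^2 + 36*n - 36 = (n - 6)*(n - 3)*(n - 2)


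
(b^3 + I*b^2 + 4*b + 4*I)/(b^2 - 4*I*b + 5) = (b^2 + 4)/(b - 5*I)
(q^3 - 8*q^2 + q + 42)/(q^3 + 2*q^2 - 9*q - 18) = (q - 7)/(q + 3)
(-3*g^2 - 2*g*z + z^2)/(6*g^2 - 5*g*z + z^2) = (g + z)/(-2*g + z)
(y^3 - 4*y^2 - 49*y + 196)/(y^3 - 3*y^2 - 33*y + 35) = (y^2 + 3*y - 28)/(y^2 + 4*y - 5)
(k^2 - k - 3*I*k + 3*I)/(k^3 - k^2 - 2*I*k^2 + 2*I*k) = (k - 3*I)/(k*(k - 2*I))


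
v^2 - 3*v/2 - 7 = (v - 7/2)*(v + 2)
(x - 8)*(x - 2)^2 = x^3 - 12*x^2 + 36*x - 32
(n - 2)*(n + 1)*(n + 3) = n^3 + 2*n^2 - 5*n - 6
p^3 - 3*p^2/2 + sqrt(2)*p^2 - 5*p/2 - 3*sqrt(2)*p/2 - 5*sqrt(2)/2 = (p - 5/2)*(p + 1)*(p + sqrt(2))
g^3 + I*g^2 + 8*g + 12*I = (g - 3*I)*(g + 2*I)^2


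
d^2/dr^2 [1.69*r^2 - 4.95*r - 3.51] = 3.38000000000000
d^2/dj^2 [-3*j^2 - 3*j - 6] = -6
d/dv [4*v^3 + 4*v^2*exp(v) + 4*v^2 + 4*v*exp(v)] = 4*v^2*exp(v) + 12*v^2 + 12*v*exp(v) + 8*v + 4*exp(v)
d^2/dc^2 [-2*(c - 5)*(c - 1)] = -4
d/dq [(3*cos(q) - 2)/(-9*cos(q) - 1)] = 21*sin(q)/(9*cos(q) + 1)^2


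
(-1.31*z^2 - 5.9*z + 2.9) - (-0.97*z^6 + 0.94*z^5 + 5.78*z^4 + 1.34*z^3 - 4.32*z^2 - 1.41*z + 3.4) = 0.97*z^6 - 0.94*z^5 - 5.78*z^4 - 1.34*z^3 + 3.01*z^2 - 4.49*z - 0.5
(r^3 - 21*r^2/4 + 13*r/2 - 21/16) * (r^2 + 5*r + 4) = r^5 - r^4/4 - 63*r^3/4 + 163*r^2/16 + 311*r/16 - 21/4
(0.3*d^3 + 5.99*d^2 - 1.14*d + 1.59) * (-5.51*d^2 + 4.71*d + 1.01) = -1.653*d^5 - 31.5919*d^4 + 34.7973*d^3 - 8.0804*d^2 + 6.3375*d + 1.6059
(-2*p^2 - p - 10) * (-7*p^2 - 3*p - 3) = 14*p^4 + 13*p^3 + 79*p^2 + 33*p + 30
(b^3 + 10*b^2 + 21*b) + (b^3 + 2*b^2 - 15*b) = 2*b^3 + 12*b^2 + 6*b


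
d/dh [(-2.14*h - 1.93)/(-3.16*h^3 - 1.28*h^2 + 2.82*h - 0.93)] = (-13.5248*h^3 - 21.0356*h^2 - 4.9408*h + 7.4328)/(9.9856*h^6 + 8.0896*h^5 - 16.184*h^4 - 1.3416*h^3 + 10.3332*h^2 - 5.2452*h + 0.8649)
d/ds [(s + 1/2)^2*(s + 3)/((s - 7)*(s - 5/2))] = (4*s^4 - 76*s^3 + 45*s^2 + 554*s + 256)/(4*s^4 - 76*s^3 + 501*s^2 - 1330*s + 1225)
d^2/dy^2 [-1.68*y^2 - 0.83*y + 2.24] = -3.36000000000000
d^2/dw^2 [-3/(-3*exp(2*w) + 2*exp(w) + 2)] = 6*((1 - 6*exp(w))*(-3*exp(2*w) + 2*exp(w) + 2) - 4*(3*exp(w) - 1)^2*exp(w))*exp(w)/(-3*exp(2*w) + 2*exp(w) + 2)^3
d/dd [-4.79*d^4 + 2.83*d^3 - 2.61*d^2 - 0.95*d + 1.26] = -19.16*d^3 + 8.49*d^2 - 5.22*d - 0.95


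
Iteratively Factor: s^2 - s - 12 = (s - 4)*(s + 3)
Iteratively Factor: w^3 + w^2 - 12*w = (w - 3)*(w^2 + 4*w) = (w - 3)*(w + 4)*(w)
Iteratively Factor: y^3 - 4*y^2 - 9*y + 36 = (y - 3)*(y^2 - y - 12) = (y - 3)*(y + 3)*(y - 4)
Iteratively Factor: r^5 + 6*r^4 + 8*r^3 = (r + 4)*(r^4 + 2*r^3) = r*(r + 4)*(r^3 + 2*r^2) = r*(r + 2)*(r + 4)*(r^2) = r^2*(r + 2)*(r + 4)*(r)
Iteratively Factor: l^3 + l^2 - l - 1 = (l + 1)*(l^2 - 1) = (l - 1)*(l + 1)*(l + 1)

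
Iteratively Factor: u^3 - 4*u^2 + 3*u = (u - 3)*(u^2 - u) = u*(u - 3)*(u - 1)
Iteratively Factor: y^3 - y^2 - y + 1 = (y - 1)*(y^2 - 1) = (y - 1)^2*(y + 1)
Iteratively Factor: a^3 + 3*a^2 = (a + 3)*(a^2) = a*(a + 3)*(a)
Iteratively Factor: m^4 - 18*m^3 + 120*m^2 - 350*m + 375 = (m - 5)*(m^3 - 13*m^2 + 55*m - 75) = (m - 5)^2*(m^2 - 8*m + 15) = (m - 5)^3*(m - 3)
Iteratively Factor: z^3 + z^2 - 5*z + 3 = (z - 1)*(z^2 + 2*z - 3) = (z - 1)^2*(z + 3)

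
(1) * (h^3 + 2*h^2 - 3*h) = h^3 + 2*h^2 - 3*h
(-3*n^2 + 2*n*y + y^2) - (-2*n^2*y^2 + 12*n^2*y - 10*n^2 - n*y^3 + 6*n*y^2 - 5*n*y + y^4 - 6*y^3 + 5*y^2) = 2*n^2*y^2 - 12*n^2*y + 7*n^2 + n*y^3 - 6*n*y^2 + 7*n*y - y^4 + 6*y^3 - 4*y^2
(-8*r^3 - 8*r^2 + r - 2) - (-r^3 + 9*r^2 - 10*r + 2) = -7*r^3 - 17*r^2 + 11*r - 4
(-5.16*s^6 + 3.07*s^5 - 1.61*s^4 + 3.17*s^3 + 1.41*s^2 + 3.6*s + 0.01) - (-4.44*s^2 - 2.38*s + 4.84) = -5.16*s^6 + 3.07*s^5 - 1.61*s^4 + 3.17*s^3 + 5.85*s^2 + 5.98*s - 4.83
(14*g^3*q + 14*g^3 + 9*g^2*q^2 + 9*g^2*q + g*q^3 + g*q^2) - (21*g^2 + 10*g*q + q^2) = 14*g^3*q + 14*g^3 + 9*g^2*q^2 + 9*g^2*q - 21*g^2 + g*q^3 + g*q^2 - 10*g*q - q^2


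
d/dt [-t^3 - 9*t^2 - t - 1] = -3*t^2 - 18*t - 1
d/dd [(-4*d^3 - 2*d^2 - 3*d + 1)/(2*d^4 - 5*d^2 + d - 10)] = (-(12*d^2 + 4*d + 3)*(2*d^4 - 5*d^2 + d - 10) + (8*d^3 - 10*d + 1)*(4*d^3 + 2*d^2 + 3*d - 1))/(2*d^4 - 5*d^2 + d - 10)^2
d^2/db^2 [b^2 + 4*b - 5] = 2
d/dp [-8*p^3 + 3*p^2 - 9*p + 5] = -24*p^2 + 6*p - 9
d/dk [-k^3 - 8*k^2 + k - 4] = -3*k^2 - 16*k + 1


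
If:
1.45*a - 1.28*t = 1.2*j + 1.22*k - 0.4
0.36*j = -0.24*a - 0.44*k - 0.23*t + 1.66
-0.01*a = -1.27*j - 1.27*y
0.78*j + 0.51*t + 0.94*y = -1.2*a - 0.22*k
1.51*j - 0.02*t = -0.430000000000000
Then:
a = 0.67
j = -0.34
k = 5.90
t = -4.23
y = 0.35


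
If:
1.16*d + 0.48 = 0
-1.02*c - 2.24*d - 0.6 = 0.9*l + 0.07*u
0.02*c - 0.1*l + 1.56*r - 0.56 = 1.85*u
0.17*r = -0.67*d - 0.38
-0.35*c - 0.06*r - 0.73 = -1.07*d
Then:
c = -3.25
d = -0.41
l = 4.13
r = -0.60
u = -1.07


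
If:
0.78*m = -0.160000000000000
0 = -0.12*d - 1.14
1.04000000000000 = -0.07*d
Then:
No Solution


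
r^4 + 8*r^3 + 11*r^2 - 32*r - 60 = (r - 2)*(r + 2)*(r + 3)*(r + 5)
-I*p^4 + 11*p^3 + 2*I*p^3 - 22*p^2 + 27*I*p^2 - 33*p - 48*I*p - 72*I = (p - 3)*(p + 3*I)*(p + 8*I)*(-I*p - I)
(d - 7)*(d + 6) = d^2 - d - 42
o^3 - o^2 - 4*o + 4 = (o - 2)*(o - 1)*(o + 2)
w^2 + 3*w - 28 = (w - 4)*(w + 7)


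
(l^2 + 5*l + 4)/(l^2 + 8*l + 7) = (l + 4)/(l + 7)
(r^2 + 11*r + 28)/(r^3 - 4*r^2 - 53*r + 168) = (r + 4)/(r^2 - 11*r + 24)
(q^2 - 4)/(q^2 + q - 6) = (q + 2)/(q + 3)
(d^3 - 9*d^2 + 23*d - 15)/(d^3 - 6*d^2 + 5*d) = (d - 3)/d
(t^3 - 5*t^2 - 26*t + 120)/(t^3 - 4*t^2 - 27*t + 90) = (t - 4)/(t - 3)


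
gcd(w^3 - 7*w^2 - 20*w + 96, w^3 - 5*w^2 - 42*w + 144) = w^2 - 11*w + 24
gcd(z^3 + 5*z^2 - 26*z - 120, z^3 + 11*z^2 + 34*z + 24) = z^2 + 10*z + 24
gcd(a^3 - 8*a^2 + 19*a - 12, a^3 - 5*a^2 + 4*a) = a^2 - 5*a + 4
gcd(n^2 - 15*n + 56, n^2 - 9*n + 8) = n - 8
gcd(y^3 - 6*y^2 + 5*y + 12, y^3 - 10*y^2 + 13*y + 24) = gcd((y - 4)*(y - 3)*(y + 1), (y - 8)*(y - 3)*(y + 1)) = y^2 - 2*y - 3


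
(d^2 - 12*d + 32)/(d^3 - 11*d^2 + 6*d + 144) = (d - 4)/(d^2 - 3*d - 18)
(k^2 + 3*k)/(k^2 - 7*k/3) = 3*(k + 3)/(3*k - 7)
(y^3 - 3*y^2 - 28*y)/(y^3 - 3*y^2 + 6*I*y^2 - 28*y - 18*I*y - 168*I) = y/(y + 6*I)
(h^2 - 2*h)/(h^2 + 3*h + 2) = h*(h - 2)/(h^2 + 3*h + 2)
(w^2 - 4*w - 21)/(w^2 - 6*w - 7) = (w + 3)/(w + 1)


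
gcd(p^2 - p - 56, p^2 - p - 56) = p^2 - p - 56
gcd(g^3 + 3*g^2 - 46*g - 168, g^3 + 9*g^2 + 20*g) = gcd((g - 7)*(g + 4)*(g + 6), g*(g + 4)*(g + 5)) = g + 4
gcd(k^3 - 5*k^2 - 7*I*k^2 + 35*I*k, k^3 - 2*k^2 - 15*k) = k^2 - 5*k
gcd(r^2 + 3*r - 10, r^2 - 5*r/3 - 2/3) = r - 2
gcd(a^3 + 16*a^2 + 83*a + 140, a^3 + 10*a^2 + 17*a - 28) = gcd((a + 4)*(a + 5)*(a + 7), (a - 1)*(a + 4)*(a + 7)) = a^2 + 11*a + 28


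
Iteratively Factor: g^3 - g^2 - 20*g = (g - 5)*(g^2 + 4*g) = (g - 5)*(g + 4)*(g)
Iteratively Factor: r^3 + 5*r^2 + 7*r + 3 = (r + 3)*(r^2 + 2*r + 1) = (r + 1)*(r + 3)*(r + 1)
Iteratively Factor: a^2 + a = (a)*(a + 1)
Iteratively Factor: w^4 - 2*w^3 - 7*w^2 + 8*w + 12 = (w - 2)*(w^3 - 7*w - 6) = (w - 2)*(w + 1)*(w^2 - w - 6) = (w - 2)*(w + 1)*(w + 2)*(w - 3)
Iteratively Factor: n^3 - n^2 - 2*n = (n + 1)*(n^2 - 2*n) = (n - 2)*(n + 1)*(n)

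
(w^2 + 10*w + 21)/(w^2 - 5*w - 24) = (w + 7)/(w - 8)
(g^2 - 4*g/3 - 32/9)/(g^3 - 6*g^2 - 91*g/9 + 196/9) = (9*g^2 - 12*g - 32)/(9*g^3 - 54*g^2 - 91*g + 196)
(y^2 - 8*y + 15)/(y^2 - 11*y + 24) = (y - 5)/(y - 8)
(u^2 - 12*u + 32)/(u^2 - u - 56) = (u - 4)/(u + 7)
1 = 1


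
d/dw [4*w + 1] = 4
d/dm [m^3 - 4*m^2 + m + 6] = 3*m^2 - 8*m + 1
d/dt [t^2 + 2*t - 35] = 2*t + 2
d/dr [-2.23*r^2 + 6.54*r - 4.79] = 6.54 - 4.46*r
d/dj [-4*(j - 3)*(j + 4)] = -8*j - 4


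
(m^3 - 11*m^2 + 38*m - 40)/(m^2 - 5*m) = m - 6 + 8/m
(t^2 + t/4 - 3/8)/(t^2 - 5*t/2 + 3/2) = (8*t^2 + 2*t - 3)/(4*(2*t^2 - 5*t + 3))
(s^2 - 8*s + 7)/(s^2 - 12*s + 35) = (s - 1)/(s - 5)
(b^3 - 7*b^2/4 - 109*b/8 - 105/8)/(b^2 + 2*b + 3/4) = (4*b^2 - 13*b - 35)/(2*(2*b + 1))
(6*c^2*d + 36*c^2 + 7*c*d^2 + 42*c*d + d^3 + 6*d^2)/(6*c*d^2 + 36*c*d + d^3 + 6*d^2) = (c + d)/d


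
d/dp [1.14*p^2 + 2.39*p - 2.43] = 2.28*p + 2.39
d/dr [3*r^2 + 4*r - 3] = 6*r + 4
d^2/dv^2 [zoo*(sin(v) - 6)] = zoo*sin(v)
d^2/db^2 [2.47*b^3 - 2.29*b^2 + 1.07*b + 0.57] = 14.82*b - 4.58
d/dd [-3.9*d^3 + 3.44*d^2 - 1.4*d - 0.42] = -11.7*d^2 + 6.88*d - 1.4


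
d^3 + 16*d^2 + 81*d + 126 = (d + 3)*(d + 6)*(d + 7)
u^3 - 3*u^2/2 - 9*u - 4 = (u - 4)*(u + 1/2)*(u + 2)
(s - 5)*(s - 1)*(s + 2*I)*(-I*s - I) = -I*s^4 + 2*s^3 + 5*I*s^3 - 10*s^2 + I*s^2 - 2*s - 5*I*s + 10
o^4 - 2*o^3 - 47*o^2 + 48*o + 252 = (o - 7)*(o - 3)*(o + 2)*(o + 6)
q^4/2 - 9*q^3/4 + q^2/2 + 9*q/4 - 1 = (q/2 + 1/2)*(q - 4)*(q - 1)*(q - 1/2)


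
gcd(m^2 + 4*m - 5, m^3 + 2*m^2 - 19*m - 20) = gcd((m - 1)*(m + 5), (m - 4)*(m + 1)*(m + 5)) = m + 5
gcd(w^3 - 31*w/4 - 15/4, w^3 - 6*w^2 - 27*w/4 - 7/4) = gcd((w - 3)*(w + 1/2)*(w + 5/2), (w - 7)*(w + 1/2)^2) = w + 1/2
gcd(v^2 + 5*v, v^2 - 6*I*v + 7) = 1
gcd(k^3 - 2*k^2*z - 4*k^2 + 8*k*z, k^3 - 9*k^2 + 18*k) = k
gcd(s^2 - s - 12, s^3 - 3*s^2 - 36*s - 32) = 1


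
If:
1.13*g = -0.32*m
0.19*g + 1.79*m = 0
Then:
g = 0.00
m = 0.00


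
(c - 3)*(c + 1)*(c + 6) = c^3 + 4*c^2 - 15*c - 18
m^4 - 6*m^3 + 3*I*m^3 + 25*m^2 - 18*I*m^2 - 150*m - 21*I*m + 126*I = (m - 6)*(m - 3*I)*(m - I)*(m + 7*I)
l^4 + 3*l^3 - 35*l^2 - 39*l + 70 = (l - 5)*(l - 1)*(l + 2)*(l + 7)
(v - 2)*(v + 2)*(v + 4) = v^3 + 4*v^2 - 4*v - 16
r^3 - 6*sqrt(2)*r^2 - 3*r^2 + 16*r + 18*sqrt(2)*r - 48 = (r - 3)*(r - 4*sqrt(2))*(r - 2*sqrt(2))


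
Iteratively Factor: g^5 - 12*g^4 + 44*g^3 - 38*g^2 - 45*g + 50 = (g - 1)*(g^4 - 11*g^3 + 33*g^2 - 5*g - 50) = (g - 1)*(g + 1)*(g^3 - 12*g^2 + 45*g - 50) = (g - 5)*(g - 1)*(g + 1)*(g^2 - 7*g + 10) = (g - 5)*(g - 2)*(g - 1)*(g + 1)*(g - 5)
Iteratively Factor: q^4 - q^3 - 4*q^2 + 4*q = (q - 2)*(q^3 + q^2 - 2*q) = (q - 2)*(q - 1)*(q^2 + 2*q) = q*(q - 2)*(q - 1)*(q + 2)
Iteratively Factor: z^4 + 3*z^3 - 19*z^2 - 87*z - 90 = (z + 3)*(z^3 - 19*z - 30) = (z + 3)^2*(z^2 - 3*z - 10) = (z + 2)*(z + 3)^2*(z - 5)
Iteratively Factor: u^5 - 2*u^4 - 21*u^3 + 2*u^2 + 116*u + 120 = (u - 5)*(u^4 + 3*u^3 - 6*u^2 - 28*u - 24) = (u - 5)*(u - 3)*(u^3 + 6*u^2 + 12*u + 8) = (u - 5)*(u - 3)*(u + 2)*(u^2 + 4*u + 4) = (u - 5)*(u - 3)*(u + 2)^2*(u + 2)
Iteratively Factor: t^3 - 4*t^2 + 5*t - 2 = (t - 1)*(t^2 - 3*t + 2) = (t - 1)^2*(t - 2)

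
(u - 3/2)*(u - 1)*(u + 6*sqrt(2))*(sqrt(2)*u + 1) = sqrt(2)*u^4 - 5*sqrt(2)*u^3/2 + 13*u^3 - 65*u^2/2 + 15*sqrt(2)*u^2/2 - 15*sqrt(2)*u + 39*u/2 + 9*sqrt(2)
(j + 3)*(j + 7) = j^2 + 10*j + 21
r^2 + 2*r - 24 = (r - 4)*(r + 6)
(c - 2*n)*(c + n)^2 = c^3 - 3*c*n^2 - 2*n^3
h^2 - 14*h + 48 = (h - 8)*(h - 6)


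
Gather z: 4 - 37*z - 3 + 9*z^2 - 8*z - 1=9*z^2 - 45*z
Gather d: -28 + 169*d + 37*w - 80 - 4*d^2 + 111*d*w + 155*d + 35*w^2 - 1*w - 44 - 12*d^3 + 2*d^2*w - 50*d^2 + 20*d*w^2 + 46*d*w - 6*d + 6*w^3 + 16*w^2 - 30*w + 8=-12*d^3 + d^2*(2*w - 54) + d*(20*w^2 + 157*w + 318) + 6*w^3 + 51*w^2 + 6*w - 144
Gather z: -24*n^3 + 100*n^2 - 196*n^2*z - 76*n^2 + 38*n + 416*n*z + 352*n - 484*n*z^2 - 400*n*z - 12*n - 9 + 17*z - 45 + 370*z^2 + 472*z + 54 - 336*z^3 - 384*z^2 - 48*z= -24*n^3 + 24*n^2 + 378*n - 336*z^3 + z^2*(-484*n - 14) + z*(-196*n^2 + 16*n + 441)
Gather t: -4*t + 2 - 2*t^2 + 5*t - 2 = -2*t^2 + t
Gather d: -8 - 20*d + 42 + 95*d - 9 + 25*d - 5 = 100*d + 20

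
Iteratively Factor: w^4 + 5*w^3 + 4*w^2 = (w)*(w^3 + 5*w^2 + 4*w) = w^2*(w^2 + 5*w + 4) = w^2*(w + 1)*(w + 4)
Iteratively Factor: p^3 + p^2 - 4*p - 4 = (p + 1)*(p^2 - 4) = (p - 2)*(p + 1)*(p + 2)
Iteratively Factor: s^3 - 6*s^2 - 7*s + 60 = (s - 4)*(s^2 - 2*s - 15) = (s - 4)*(s + 3)*(s - 5)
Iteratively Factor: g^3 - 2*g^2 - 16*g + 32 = (g + 4)*(g^2 - 6*g + 8) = (g - 4)*(g + 4)*(g - 2)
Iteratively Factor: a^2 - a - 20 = (a - 5)*(a + 4)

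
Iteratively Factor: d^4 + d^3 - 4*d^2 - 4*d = (d + 2)*(d^3 - d^2 - 2*d) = d*(d + 2)*(d^2 - d - 2) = d*(d + 1)*(d + 2)*(d - 2)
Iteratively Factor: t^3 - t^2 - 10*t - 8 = (t - 4)*(t^2 + 3*t + 2) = (t - 4)*(t + 1)*(t + 2)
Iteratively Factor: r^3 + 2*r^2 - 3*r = (r)*(r^2 + 2*r - 3) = r*(r - 1)*(r + 3)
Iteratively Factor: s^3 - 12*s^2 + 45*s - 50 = (s - 5)*(s^2 - 7*s + 10) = (s - 5)^2*(s - 2)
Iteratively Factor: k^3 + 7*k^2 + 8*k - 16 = (k - 1)*(k^2 + 8*k + 16) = (k - 1)*(k + 4)*(k + 4)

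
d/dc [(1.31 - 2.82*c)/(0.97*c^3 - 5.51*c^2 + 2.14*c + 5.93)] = (5.4708*c^3 - 19.3503*c^2 + 14.4362*c - 19.526)/(0.9409*c^6 - 10.6894*c^5 + 34.5117*c^4 - 12.0786*c^3 - 60.769*c^2 + 25.3804*c + 35.1649)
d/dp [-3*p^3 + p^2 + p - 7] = -9*p^2 + 2*p + 1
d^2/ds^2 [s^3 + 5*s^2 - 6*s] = 6*s + 10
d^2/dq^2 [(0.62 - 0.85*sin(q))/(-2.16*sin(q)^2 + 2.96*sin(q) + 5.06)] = (-3.96576*sin(q)^5 + 6.136128*sin(q)^4 - 59.701536*sin(q)^3 + 27.912528*sin(q)^2 + 48.47598*sin(q) - 49.879008)/(10.077696*sin(q)^6 - 41.430528*sin(q)^5 - 14.04864*sin(q)^4 + 168.17536*sin(q)^3 + 32.91024*sin(q)^2 - 227.359968*sin(q) - 129.554216)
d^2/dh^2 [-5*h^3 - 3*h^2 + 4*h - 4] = -30*h - 6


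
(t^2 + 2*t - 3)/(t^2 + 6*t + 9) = (t - 1)/(t + 3)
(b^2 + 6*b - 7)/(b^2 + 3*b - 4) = (b + 7)/(b + 4)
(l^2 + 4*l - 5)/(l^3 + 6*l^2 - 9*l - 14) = (l^2 + 4*l - 5)/(l^3 + 6*l^2 - 9*l - 14)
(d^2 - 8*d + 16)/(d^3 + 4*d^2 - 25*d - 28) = (d - 4)/(d^2 + 8*d + 7)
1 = 1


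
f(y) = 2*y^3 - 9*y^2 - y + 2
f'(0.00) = -1.00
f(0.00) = 2.00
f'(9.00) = 323.00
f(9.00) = 722.00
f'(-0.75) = 15.88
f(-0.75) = -3.16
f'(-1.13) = 27.00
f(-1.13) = -11.25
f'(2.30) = -10.66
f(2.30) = -23.58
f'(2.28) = -10.85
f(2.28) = -23.36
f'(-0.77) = 16.42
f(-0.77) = -3.48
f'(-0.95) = 21.52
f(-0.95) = -6.89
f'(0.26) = -5.27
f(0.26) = 1.17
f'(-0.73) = 15.34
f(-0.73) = -2.84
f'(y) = 6*y^2 - 18*y - 1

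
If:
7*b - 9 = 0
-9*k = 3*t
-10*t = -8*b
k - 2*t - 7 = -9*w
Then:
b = 9/7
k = -12/35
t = 36/35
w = 47/45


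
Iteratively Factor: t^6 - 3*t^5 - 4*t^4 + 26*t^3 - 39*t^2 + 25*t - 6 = (t - 1)*(t^5 - 2*t^4 - 6*t^3 + 20*t^2 - 19*t + 6) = (t - 1)*(t + 3)*(t^4 - 5*t^3 + 9*t^2 - 7*t + 2) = (t - 1)^2*(t + 3)*(t^3 - 4*t^2 + 5*t - 2) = (t - 1)^3*(t + 3)*(t^2 - 3*t + 2) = (t - 2)*(t - 1)^3*(t + 3)*(t - 1)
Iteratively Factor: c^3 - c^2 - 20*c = (c - 5)*(c^2 + 4*c) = c*(c - 5)*(c + 4)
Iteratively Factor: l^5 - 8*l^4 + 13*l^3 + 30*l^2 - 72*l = (l - 3)*(l^4 - 5*l^3 - 2*l^2 + 24*l) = (l - 3)*(l + 2)*(l^3 - 7*l^2 + 12*l) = l*(l - 3)*(l + 2)*(l^2 - 7*l + 12) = l*(l - 4)*(l - 3)*(l + 2)*(l - 3)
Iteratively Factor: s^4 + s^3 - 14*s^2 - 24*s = (s + 3)*(s^3 - 2*s^2 - 8*s) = s*(s + 3)*(s^2 - 2*s - 8) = s*(s - 4)*(s + 3)*(s + 2)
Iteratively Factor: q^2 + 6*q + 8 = (q + 2)*(q + 4)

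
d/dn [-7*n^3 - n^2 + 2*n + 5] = -21*n^2 - 2*n + 2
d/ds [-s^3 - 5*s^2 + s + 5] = -3*s^2 - 10*s + 1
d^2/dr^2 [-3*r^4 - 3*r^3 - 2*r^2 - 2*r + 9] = -36*r^2 - 18*r - 4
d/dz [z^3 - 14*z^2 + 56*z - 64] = 3*z^2 - 28*z + 56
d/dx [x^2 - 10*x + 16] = 2*x - 10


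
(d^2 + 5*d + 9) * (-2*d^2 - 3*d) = -2*d^4 - 13*d^3 - 33*d^2 - 27*d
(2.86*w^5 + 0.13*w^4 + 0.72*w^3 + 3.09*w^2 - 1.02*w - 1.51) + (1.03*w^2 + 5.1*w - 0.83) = 2.86*w^5 + 0.13*w^4 + 0.72*w^3 + 4.12*w^2 + 4.08*w - 2.34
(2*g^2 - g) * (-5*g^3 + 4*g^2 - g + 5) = -10*g^5 + 13*g^4 - 6*g^3 + 11*g^2 - 5*g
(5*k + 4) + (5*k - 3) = 10*k + 1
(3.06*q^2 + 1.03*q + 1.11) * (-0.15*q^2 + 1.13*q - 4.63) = -0.459*q^4 + 3.3033*q^3 - 13.1704*q^2 - 3.5146*q - 5.1393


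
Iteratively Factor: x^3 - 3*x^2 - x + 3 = (x - 1)*(x^2 - 2*x - 3) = (x - 3)*(x - 1)*(x + 1)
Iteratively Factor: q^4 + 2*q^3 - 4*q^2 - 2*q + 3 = (q + 3)*(q^3 - q^2 - q + 1) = (q - 1)*(q + 3)*(q^2 - 1) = (q - 1)*(q + 1)*(q + 3)*(q - 1)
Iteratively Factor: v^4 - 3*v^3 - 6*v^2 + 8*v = (v + 2)*(v^3 - 5*v^2 + 4*v) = (v - 4)*(v + 2)*(v^2 - v) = (v - 4)*(v - 1)*(v + 2)*(v)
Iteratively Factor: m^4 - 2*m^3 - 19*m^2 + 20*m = (m - 5)*(m^3 + 3*m^2 - 4*m) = (m - 5)*(m + 4)*(m^2 - m) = m*(m - 5)*(m + 4)*(m - 1)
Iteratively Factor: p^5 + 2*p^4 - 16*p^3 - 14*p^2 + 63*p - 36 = (p - 1)*(p^4 + 3*p^3 - 13*p^2 - 27*p + 36) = (p - 1)*(p + 3)*(p^3 - 13*p + 12) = (p - 1)*(p + 3)*(p + 4)*(p^2 - 4*p + 3) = (p - 3)*(p - 1)*(p + 3)*(p + 4)*(p - 1)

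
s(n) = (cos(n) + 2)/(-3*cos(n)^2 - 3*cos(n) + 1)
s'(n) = (-6*sin(n)*cos(n) - 3*sin(n))*(cos(n) + 2)/(-3*cos(n)^2 - 3*cos(n) + 1)^2 - sin(n)/(-3*cos(n)^2 - 3*cos(n) + 1) = (3*sin(n)^2 - 12*cos(n) - 10)*sin(n)/(3*cos(n)^2 + 3*cos(n) - 1)^2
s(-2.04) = 0.89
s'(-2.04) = 0.64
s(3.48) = 0.91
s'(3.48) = -0.41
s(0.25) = -0.63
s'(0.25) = -0.24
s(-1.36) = 9.17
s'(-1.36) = 162.42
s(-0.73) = -0.95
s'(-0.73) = 1.39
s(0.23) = -0.62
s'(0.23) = -0.22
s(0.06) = -0.60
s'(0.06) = -0.05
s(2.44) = 0.80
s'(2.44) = 0.11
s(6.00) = -0.64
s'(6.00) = 0.28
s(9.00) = 0.88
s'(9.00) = 0.38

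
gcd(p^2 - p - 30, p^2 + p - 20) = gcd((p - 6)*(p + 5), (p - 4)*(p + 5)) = p + 5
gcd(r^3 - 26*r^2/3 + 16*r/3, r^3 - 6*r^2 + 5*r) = r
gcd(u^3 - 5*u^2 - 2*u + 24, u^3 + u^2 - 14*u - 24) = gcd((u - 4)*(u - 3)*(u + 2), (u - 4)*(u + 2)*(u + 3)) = u^2 - 2*u - 8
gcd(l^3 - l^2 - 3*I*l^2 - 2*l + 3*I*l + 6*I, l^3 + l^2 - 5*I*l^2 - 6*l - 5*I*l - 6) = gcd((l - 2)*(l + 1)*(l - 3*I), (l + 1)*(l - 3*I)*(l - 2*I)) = l^2 + l*(1 - 3*I) - 3*I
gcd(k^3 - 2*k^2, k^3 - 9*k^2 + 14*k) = k^2 - 2*k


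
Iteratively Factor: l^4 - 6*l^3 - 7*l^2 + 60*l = (l - 5)*(l^3 - l^2 - 12*l) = l*(l - 5)*(l^2 - l - 12) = l*(l - 5)*(l - 4)*(l + 3)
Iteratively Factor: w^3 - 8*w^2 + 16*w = (w)*(w^2 - 8*w + 16) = w*(w - 4)*(w - 4)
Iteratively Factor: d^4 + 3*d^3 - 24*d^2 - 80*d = (d + 4)*(d^3 - d^2 - 20*d) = d*(d + 4)*(d^2 - d - 20) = d*(d + 4)^2*(d - 5)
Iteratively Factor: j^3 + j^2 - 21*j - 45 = (j - 5)*(j^2 + 6*j + 9) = (j - 5)*(j + 3)*(j + 3)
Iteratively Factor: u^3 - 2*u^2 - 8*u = (u + 2)*(u^2 - 4*u) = (u - 4)*(u + 2)*(u)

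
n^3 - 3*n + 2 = (n - 1)^2*(n + 2)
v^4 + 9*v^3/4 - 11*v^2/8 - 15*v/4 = v*(v - 5/4)*(v + 3/2)*(v + 2)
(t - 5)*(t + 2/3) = t^2 - 13*t/3 - 10/3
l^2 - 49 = (l - 7)*(l + 7)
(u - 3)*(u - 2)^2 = u^3 - 7*u^2 + 16*u - 12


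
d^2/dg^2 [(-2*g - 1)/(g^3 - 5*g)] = 2*(-6*g^5 - 6*g^4 - 10*g^3 + 15*g^2 - 25)/(g^3*(g^6 - 15*g^4 + 75*g^2 - 125))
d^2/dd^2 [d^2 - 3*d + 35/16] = 2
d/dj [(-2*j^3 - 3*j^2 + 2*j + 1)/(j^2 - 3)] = 2*(-j^4 + 8*j^2 + 8*j - 3)/(j^4 - 6*j^2 + 9)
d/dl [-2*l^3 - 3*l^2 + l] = -6*l^2 - 6*l + 1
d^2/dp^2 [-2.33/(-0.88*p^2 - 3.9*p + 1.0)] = (-3.608704*p^2 - 15.99312*p + 2.33*(1.76*p + 3.9)*(3.52*p + 7.8) + 4.1008)/(0.88*p^2 + 3.9*p - 1.0)^3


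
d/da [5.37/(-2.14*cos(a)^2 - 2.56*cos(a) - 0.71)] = -(22.9836*cos(a) + 13.7472)*sin(a)/(2.14*cos(a)^2 + 2.56*cos(a) + 0.71)^2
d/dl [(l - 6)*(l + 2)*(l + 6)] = 3*l^2 + 4*l - 36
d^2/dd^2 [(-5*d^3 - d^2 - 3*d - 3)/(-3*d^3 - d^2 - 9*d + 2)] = 2*(-6*d^6 - 324*d^5 + 288*d^4 + 442*d^3 + 96*d^2 + 213*d + 307)/(27*d^9 + 27*d^8 + 252*d^7 + 109*d^6 + 720*d^5 - 87*d^4 + 657*d^3 - 474*d^2 + 108*d - 8)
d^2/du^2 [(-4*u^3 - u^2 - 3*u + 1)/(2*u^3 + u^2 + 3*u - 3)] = 8*(u^6 + 9*u^5 - 30*u^4 - 14*u^3 + 3*u^2 - 27*u - 6)/(8*u^9 + 12*u^8 + 42*u^7 + u^6 + 27*u^5 - 90*u^4 + 27*u^3 - 54*u^2 + 81*u - 27)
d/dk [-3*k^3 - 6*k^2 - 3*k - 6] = -9*k^2 - 12*k - 3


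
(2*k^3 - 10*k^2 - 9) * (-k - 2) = -2*k^4 + 6*k^3 + 20*k^2 + 9*k + 18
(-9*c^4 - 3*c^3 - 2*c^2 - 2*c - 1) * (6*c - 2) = -54*c^5 - 6*c^3 - 8*c^2 - 2*c + 2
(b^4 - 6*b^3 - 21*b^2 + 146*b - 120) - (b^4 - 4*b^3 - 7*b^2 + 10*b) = -2*b^3 - 14*b^2 + 136*b - 120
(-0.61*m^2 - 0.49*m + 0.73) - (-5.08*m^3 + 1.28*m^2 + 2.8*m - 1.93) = 5.08*m^3 - 1.89*m^2 - 3.29*m + 2.66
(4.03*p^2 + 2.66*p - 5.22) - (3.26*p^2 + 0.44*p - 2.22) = 0.77*p^2 + 2.22*p - 3.0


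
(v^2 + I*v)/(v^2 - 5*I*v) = (v + I)/(v - 5*I)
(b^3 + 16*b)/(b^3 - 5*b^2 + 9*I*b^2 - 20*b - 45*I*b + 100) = b*(b - 4*I)/(b^2 + 5*b*(-1 + I) - 25*I)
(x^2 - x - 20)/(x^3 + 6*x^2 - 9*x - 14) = (x^2 - x - 20)/(x^3 + 6*x^2 - 9*x - 14)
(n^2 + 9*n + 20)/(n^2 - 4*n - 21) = (n^2 + 9*n + 20)/(n^2 - 4*n - 21)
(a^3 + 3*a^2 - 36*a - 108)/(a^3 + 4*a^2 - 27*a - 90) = (a - 6)/(a - 5)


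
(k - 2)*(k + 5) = k^2 + 3*k - 10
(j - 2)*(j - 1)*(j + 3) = j^3 - 7*j + 6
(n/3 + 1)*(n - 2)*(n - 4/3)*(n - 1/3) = n^4/3 - 2*n^3/9 - 65*n^2/27 + 94*n/27 - 8/9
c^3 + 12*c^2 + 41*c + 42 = (c + 2)*(c + 3)*(c + 7)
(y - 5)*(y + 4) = y^2 - y - 20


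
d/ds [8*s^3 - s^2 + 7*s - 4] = 24*s^2 - 2*s + 7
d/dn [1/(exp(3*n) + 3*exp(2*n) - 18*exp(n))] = 3*(-exp(2*n) - 2*exp(n) + 6)*exp(-n)/(exp(2*n) + 3*exp(n) - 18)^2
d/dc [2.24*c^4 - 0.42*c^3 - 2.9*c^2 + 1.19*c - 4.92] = 8.96*c^3 - 1.26*c^2 - 5.8*c + 1.19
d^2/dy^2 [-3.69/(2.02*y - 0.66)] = -30.113352/(2.02*y - 0.66)^3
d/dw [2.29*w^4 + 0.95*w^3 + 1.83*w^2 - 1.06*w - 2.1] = 9.16*w^3 + 2.85*w^2 + 3.66*w - 1.06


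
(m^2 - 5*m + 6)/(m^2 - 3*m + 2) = (m - 3)/(m - 1)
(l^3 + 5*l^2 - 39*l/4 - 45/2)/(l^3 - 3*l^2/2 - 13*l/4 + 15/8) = 2*(l + 6)/(2*l - 1)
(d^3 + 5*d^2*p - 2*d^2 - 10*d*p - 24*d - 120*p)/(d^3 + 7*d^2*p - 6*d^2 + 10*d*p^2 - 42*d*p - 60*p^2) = (d + 4)/(d + 2*p)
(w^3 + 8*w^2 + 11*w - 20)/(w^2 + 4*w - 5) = w + 4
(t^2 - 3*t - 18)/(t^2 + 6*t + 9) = (t - 6)/(t + 3)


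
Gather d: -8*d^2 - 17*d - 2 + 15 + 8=-8*d^2 - 17*d + 21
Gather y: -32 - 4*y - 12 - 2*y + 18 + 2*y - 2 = -4*y - 28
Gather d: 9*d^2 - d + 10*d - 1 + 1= 9*d^2 + 9*d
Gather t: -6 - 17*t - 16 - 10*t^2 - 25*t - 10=-10*t^2 - 42*t - 32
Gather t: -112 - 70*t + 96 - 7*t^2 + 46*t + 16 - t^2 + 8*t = -8*t^2 - 16*t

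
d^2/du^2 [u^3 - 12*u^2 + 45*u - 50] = 6*u - 24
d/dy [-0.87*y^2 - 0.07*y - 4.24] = -1.74*y - 0.07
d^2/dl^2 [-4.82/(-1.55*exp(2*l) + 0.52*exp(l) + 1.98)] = ((2.5064 - 29.884*exp(l))*(-1.55*exp(2*l) + 0.52*exp(l) + 1.98) - 4.82*(3.1*exp(l) - 0.52)*(6.2*exp(l) - 1.04)*exp(l))*exp(l)/(-1.55*exp(2*l) + 0.52*exp(l) + 1.98)^3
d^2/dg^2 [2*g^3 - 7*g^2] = 12*g - 14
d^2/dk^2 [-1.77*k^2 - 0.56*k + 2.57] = -3.54000000000000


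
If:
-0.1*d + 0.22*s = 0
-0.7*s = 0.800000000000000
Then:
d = -2.51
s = -1.14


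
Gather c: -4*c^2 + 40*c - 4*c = -4*c^2 + 36*c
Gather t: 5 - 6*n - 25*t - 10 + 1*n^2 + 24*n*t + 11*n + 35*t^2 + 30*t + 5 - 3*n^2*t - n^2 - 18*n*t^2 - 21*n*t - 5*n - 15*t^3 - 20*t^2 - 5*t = -15*t^3 + t^2*(15 - 18*n) + t*(-3*n^2 + 3*n)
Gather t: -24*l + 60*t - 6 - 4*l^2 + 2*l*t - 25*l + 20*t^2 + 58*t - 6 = -4*l^2 - 49*l + 20*t^2 + t*(2*l + 118) - 12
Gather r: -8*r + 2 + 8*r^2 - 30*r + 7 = 8*r^2 - 38*r + 9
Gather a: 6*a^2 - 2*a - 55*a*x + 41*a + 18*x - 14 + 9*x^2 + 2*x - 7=6*a^2 + a*(39 - 55*x) + 9*x^2 + 20*x - 21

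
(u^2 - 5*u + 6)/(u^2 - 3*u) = (u - 2)/u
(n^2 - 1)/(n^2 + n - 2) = (n + 1)/(n + 2)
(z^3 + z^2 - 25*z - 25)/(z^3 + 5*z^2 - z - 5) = (z - 5)/(z - 1)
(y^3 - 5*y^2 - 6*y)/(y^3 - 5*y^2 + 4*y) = (y^2 - 5*y - 6)/(y^2 - 5*y + 4)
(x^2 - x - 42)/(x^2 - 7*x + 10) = (x^2 - x - 42)/(x^2 - 7*x + 10)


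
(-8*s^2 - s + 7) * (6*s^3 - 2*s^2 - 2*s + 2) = -48*s^5 + 10*s^4 + 60*s^3 - 28*s^2 - 16*s + 14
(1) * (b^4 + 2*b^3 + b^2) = b^4 + 2*b^3 + b^2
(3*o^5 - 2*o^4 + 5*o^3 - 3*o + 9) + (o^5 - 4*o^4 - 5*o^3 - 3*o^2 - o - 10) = 4*o^5 - 6*o^4 - 3*o^2 - 4*o - 1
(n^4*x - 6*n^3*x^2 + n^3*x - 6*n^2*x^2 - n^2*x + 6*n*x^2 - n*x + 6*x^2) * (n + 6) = n^5*x - 6*n^4*x^2 + 7*n^4*x - 42*n^3*x^2 + 5*n^3*x - 30*n^2*x^2 - 7*n^2*x + 42*n*x^2 - 6*n*x + 36*x^2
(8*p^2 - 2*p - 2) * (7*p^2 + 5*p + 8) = 56*p^4 + 26*p^3 + 40*p^2 - 26*p - 16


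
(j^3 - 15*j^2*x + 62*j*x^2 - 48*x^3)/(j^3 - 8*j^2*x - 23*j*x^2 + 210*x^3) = (-j^2 + 9*j*x - 8*x^2)/(-j^2 + 2*j*x + 35*x^2)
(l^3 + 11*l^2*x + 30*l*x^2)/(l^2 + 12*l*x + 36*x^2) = l*(l + 5*x)/(l + 6*x)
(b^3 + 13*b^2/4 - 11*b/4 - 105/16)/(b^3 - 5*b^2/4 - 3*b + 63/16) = (8*b^2 + 38*b + 35)/(8*b^2 + 2*b - 21)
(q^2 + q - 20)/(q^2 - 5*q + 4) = (q + 5)/(q - 1)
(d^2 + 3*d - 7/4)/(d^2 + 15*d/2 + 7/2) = (4*d^2 + 12*d - 7)/(2*(2*d^2 + 15*d + 7))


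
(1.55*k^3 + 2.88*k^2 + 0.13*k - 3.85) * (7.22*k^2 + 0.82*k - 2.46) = 11.191*k^5 + 22.0646*k^4 - 0.5128*k^3 - 34.7752*k^2 - 3.4768*k + 9.471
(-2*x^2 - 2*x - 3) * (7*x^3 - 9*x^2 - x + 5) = -14*x^5 + 4*x^4 - x^3 + 19*x^2 - 7*x - 15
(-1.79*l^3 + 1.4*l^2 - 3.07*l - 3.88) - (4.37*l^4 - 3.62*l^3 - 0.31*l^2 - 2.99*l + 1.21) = -4.37*l^4 + 1.83*l^3 + 1.71*l^2 - 0.0799999999999996*l - 5.09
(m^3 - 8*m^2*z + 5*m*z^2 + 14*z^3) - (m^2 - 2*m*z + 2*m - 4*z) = m^3 - 8*m^2*z - m^2 + 5*m*z^2 + 2*m*z - 2*m + 14*z^3 + 4*z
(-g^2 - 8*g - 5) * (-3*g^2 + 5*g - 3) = 3*g^4 + 19*g^3 - 22*g^2 - g + 15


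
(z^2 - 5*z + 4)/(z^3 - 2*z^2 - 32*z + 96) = (z - 1)/(z^2 + 2*z - 24)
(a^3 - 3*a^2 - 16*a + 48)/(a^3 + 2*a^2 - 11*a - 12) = (a - 4)/(a + 1)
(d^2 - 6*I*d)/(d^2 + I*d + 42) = d/(d + 7*I)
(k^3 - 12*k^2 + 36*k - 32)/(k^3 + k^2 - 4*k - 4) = (k^2 - 10*k + 16)/(k^2 + 3*k + 2)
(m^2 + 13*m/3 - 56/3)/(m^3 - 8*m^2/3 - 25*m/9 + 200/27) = 9*(m + 7)/(9*m^2 - 25)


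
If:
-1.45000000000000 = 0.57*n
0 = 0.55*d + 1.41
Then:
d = -2.56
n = -2.54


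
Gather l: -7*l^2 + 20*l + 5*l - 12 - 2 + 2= -7*l^2 + 25*l - 12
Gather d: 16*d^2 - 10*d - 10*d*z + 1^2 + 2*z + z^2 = 16*d^2 + d*(-10*z - 10) + z^2 + 2*z + 1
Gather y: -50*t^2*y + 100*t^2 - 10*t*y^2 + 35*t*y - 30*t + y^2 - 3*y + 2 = 100*t^2 - 30*t + y^2*(1 - 10*t) + y*(-50*t^2 + 35*t - 3) + 2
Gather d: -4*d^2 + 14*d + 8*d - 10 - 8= -4*d^2 + 22*d - 18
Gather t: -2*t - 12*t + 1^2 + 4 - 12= -14*t - 7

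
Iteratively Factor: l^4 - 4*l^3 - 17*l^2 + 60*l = (l)*(l^3 - 4*l^2 - 17*l + 60) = l*(l - 3)*(l^2 - l - 20) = l*(l - 3)*(l + 4)*(l - 5)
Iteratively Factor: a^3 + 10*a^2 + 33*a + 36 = (a + 4)*(a^2 + 6*a + 9) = (a + 3)*(a + 4)*(a + 3)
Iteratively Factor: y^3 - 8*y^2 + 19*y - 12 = (y - 1)*(y^2 - 7*y + 12) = (y - 4)*(y - 1)*(y - 3)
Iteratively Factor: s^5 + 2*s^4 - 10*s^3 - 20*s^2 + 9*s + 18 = (s - 1)*(s^4 + 3*s^3 - 7*s^2 - 27*s - 18) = (s - 1)*(s + 2)*(s^3 + s^2 - 9*s - 9) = (s - 1)*(s + 2)*(s + 3)*(s^2 - 2*s - 3) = (s - 3)*(s - 1)*(s + 2)*(s + 3)*(s + 1)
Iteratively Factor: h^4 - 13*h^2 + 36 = (h - 3)*(h^3 + 3*h^2 - 4*h - 12) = (h - 3)*(h + 2)*(h^2 + h - 6) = (h - 3)*(h + 2)*(h + 3)*(h - 2)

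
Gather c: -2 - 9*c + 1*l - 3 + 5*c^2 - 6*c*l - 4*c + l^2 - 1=5*c^2 + c*(-6*l - 13) + l^2 + l - 6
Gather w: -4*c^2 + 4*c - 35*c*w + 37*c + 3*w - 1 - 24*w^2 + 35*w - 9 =-4*c^2 + 41*c - 24*w^2 + w*(38 - 35*c) - 10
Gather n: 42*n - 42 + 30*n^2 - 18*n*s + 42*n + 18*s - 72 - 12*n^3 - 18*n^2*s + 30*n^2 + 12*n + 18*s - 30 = -12*n^3 + n^2*(60 - 18*s) + n*(96 - 18*s) + 36*s - 144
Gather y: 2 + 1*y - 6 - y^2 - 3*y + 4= -y^2 - 2*y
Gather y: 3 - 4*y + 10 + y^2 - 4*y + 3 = y^2 - 8*y + 16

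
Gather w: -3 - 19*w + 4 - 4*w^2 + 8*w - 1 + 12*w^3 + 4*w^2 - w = 12*w^3 - 12*w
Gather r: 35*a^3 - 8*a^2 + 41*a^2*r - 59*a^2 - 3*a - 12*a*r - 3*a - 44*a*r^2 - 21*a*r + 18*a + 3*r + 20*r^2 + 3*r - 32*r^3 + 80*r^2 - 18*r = 35*a^3 - 67*a^2 + 12*a - 32*r^3 + r^2*(100 - 44*a) + r*(41*a^2 - 33*a - 12)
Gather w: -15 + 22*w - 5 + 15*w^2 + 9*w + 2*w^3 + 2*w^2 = 2*w^3 + 17*w^2 + 31*w - 20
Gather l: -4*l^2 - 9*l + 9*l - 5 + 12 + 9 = 16 - 4*l^2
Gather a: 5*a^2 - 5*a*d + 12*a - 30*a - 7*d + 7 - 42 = 5*a^2 + a*(-5*d - 18) - 7*d - 35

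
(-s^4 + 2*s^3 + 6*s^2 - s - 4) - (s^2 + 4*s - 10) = -s^4 + 2*s^3 + 5*s^2 - 5*s + 6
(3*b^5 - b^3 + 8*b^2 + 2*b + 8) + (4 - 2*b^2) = 3*b^5 - b^3 + 6*b^2 + 2*b + 12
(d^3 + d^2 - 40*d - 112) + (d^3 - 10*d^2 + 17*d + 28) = 2*d^3 - 9*d^2 - 23*d - 84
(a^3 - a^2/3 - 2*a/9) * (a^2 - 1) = a^5 - a^4/3 - 11*a^3/9 + a^2/3 + 2*a/9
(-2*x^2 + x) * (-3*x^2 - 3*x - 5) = 6*x^4 + 3*x^3 + 7*x^2 - 5*x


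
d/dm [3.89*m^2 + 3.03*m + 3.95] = 7.78*m + 3.03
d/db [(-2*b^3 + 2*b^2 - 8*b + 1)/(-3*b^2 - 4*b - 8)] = 2*(3*b^4 + 8*b^3 + 8*b^2 - 13*b + 34)/(9*b^4 + 24*b^3 + 64*b^2 + 64*b + 64)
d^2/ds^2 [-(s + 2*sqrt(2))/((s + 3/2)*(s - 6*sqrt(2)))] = 4*(-4*(s - 6*sqrt(2))^2*(s + 2*sqrt(2)) + 2*(s - 6*sqrt(2))^2*(2*s + 3) - 2*(s - 6*sqrt(2))*(s + 2*sqrt(2))*(2*s + 3) + (s - 6*sqrt(2))*(2*s + 3)^2 - (s + 2*sqrt(2))*(2*s + 3)^2)/((s - 6*sqrt(2))^3*(2*s + 3)^3)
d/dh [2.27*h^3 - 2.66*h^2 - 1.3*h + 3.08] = 6.81*h^2 - 5.32*h - 1.3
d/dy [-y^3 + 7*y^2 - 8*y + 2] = -3*y^2 + 14*y - 8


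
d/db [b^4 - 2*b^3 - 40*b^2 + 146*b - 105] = 4*b^3 - 6*b^2 - 80*b + 146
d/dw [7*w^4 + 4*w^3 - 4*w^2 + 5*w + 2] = 28*w^3 + 12*w^2 - 8*w + 5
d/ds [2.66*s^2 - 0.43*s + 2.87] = 5.32*s - 0.43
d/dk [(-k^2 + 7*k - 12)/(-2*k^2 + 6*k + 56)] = 2*(k^2 - 20*k + 58)/(k^4 - 6*k^3 - 47*k^2 + 168*k + 784)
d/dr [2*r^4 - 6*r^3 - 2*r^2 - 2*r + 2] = 8*r^3 - 18*r^2 - 4*r - 2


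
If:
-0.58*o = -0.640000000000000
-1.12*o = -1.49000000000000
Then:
No Solution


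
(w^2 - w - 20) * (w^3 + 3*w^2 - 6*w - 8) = w^5 + 2*w^4 - 29*w^3 - 62*w^2 + 128*w + 160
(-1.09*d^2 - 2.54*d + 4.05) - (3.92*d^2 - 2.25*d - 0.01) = -5.01*d^2 - 0.29*d + 4.06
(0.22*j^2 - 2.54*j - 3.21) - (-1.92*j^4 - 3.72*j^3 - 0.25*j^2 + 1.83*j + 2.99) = 1.92*j^4 + 3.72*j^3 + 0.47*j^2 - 4.37*j - 6.2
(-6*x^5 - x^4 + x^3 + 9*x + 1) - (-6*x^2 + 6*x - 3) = -6*x^5 - x^4 + x^3 + 6*x^2 + 3*x + 4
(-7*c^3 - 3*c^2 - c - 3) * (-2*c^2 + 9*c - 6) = 14*c^5 - 57*c^4 + 17*c^3 + 15*c^2 - 21*c + 18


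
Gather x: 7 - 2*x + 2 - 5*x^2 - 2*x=-5*x^2 - 4*x + 9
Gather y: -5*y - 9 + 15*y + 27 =10*y + 18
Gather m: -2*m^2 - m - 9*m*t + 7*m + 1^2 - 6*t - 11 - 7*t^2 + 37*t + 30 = -2*m^2 + m*(6 - 9*t) - 7*t^2 + 31*t + 20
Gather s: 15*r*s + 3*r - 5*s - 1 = 3*r + s*(15*r - 5) - 1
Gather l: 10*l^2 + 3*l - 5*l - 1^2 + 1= 10*l^2 - 2*l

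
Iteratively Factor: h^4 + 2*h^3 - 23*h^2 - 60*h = (h + 3)*(h^3 - h^2 - 20*h) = (h + 3)*(h + 4)*(h^2 - 5*h) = (h - 5)*(h + 3)*(h + 4)*(h)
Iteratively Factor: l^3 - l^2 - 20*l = (l + 4)*(l^2 - 5*l) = l*(l + 4)*(l - 5)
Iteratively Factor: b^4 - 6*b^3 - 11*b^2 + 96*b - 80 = (b - 5)*(b^3 - b^2 - 16*b + 16) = (b - 5)*(b + 4)*(b^2 - 5*b + 4) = (b - 5)*(b - 1)*(b + 4)*(b - 4)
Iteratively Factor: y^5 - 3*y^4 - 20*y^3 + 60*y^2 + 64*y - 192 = (y - 2)*(y^4 - y^3 - 22*y^2 + 16*y + 96) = (y - 4)*(y - 2)*(y^3 + 3*y^2 - 10*y - 24) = (y - 4)*(y - 3)*(y - 2)*(y^2 + 6*y + 8) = (y - 4)*(y - 3)*(y - 2)*(y + 4)*(y + 2)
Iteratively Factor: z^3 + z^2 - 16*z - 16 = (z + 4)*(z^2 - 3*z - 4) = (z - 4)*(z + 4)*(z + 1)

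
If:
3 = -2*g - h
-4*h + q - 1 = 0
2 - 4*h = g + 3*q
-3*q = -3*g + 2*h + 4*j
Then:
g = -47/31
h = 1/31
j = -2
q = 35/31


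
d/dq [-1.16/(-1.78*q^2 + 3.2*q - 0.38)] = (3.712 - 4.1296*q)/(1.78*q^2 - 3.2*q + 0.38)^2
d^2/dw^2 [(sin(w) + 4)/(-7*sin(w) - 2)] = 26*(7*sin(w)^2 - 2*sin(w) - 14)/(7*sin(w) + 2)^3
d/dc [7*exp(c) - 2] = 7*exp(c)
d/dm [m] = 1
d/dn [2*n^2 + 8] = 4*n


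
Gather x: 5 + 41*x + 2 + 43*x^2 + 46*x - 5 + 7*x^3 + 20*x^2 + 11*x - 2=7*x^3 + 63*x^2 + 98*x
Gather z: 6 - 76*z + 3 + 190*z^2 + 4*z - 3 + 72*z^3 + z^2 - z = 72*z^3 + 191*z^2 - 73*z + 6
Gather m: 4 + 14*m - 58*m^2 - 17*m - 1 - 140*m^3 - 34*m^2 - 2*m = -140*m^3 - 92*m^2 - 5*m + 3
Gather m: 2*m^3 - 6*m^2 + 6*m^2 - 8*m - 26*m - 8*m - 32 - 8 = 2*m^3 - 42*m - 40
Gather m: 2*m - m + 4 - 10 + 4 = m - 2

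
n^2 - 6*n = n*(n - 6)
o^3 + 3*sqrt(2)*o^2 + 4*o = o*(o + sqrt(2))*(o + 2*sqrt(2))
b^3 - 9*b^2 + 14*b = b*(b - 7)*(b - 2)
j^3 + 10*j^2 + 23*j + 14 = (j + 1)*(j + 2)*(j + 7)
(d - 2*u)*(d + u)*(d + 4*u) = d^3 + 3*d^2*u - 6*d*u^2 - 8*u^3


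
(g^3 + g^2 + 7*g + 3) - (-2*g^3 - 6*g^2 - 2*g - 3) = 3*g^3 + 7*g^2 + 9*g + 6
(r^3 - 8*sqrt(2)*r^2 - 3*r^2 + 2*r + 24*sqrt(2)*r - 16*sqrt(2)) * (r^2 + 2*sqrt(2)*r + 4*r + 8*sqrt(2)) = r^5 - 6*sqrt(2)*r^4 + r^4 - 42*r^3 - 6*sqrt(2)*r^3 - 24*r^2 + 60*sqrt(2)*r^2 - 48*sqrt(2)*r + 320*r - 256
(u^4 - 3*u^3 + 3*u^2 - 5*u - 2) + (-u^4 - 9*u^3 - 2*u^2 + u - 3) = -12*u^3 + u^2 - 4*u - 5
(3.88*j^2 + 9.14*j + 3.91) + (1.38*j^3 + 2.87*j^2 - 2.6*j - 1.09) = 1.38*j^3 + 6.75*j^2 + 6.54*j + 2.82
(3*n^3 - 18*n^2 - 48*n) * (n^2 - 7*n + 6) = 3*n^5 - 39*n^4 + 96*n^3 + 228*n^2 - 288*n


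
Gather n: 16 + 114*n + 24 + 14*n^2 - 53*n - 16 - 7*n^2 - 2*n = 7*n^2 + 59*n + 24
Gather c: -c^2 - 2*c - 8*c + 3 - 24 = -c^2 - 10*c - 21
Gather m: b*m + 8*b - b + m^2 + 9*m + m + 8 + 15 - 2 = 7*b + m^2 + m*(b + 10) + 21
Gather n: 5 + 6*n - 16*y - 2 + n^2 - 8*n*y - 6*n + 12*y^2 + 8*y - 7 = n^2 - 8*n*y + 12*y^2 - 8*y - 4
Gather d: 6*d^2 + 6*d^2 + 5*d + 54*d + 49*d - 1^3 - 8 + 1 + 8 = 12*d^2 + 108*d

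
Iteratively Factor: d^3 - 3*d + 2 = (d + 2)*(d^2 - 2*d + 1) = (d - 1)*(d + 2)*(d - 1)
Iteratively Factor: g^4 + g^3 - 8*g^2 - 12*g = (g + 2)*(g^3 - g^2 - 6*g) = g*(g + 2)*(g^2 - g - 6) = g*(g + 2)^2*(g - 3)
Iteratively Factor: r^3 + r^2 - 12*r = (r)*(r^2 + r - 12) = r*(r + 4)*(r - 3)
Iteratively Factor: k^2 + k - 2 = (k - 1)*(k + 2)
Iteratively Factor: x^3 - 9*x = (x + 3)*(x^2 - 3*x) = x*(x + 3)*(x - 3)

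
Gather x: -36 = -36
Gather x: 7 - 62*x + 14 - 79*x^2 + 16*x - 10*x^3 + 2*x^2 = -10*x^3 - 77*x^2 - 46*x + 21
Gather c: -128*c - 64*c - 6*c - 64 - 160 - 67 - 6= -198*c - 297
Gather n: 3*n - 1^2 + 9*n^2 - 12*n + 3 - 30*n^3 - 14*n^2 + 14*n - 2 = -30*n^3 - 5*n^2 + 5*n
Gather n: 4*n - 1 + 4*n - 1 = 8*n - 2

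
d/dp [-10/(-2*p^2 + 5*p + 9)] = 10*(5 - 4*p)/(-2*p^2 + 5*p + 9)^2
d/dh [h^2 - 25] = 2*h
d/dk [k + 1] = 1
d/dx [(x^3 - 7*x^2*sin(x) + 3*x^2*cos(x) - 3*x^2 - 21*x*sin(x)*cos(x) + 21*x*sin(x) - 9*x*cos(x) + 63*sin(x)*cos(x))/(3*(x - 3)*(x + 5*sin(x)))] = (-3*x^2*sin(x) - 12*x^2*cos(x) + x^2 + 42*x*sin(x)^2 + 10*x*sin(x) - 36*x + 105*sin(x)^3 - 35*sin(x)^2 + 36*sin(x)*cos(x))/(3*(x + 5*sin(x))^2)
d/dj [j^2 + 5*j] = 2*j + 5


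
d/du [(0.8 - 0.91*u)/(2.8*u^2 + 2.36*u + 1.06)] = (2.548*u^2 - 4.48*u - 2.8526)/(7.84*u^4 + 13.216*u^3 + 11.5056*u^2 + 5.0032*u + 1.1236)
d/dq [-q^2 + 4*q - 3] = 4 - 2*q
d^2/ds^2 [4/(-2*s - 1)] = -32/(2*s + 1)^3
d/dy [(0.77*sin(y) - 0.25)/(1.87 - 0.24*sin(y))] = 1.3799*cos(y)/(0.24*sin(y) - 1.87)^2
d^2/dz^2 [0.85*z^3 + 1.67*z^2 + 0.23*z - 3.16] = 5.1*z + 3.34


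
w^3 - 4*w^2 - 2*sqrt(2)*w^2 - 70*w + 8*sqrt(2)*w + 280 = (w - 4)*(w - 7*sqrt(2))*(w + 5*sqrt(2))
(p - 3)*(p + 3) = p^2 - 9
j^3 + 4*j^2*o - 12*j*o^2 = j*(j - 2*o)*(j + 6*o)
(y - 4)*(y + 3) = y^2 - y - 12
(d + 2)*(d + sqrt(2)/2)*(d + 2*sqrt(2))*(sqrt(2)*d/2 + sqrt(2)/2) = sqrt(2)*d^4/2 + 3*sqrt(2)*d^3/2 + 5*d^3/2 + 2*sqrt(2)*d^2 + 15*d^2/2 + 3*sqrt(2)*d + 5*d + 2*sqrt(2)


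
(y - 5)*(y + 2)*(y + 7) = y^3 + 4*y^2 - 31*y - 70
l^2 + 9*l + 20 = (l + 4)*(l + 5)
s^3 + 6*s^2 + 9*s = s*(s + 3)^2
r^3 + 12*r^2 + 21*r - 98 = (r - 2)*(r + 7)^2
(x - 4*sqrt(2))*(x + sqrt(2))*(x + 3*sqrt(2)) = x^3 - 26*x - 24*sqrt(2)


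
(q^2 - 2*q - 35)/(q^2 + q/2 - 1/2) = 2*(q^2 - 2*q - 35)/(2*q^2 + q - 1)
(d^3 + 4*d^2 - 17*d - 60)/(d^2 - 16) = (d^2 + 8*d + 15)/(d + 4)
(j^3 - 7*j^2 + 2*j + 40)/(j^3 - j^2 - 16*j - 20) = (j - 4)/(j + 2)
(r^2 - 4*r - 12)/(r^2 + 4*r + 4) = (r - 6)/(r + 2)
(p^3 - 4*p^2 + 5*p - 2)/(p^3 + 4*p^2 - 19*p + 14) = (p - 1)/(p + 7)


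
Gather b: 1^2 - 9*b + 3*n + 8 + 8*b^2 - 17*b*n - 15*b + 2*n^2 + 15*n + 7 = 8*b^2 + b*(-17*n - 24) + 2*n^2 + 18*n + 16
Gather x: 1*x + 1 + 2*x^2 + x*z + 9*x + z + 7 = 2*x^2 + x*(z + 10) + z + 8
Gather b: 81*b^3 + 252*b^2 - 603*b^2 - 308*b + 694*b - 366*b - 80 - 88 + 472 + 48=81*b^3 - 351*b^2 + 20*b + 352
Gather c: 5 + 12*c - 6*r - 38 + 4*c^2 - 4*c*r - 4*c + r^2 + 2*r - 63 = 4*c^2 + c*(8 - 4*r) + r^2 - 4*r - 96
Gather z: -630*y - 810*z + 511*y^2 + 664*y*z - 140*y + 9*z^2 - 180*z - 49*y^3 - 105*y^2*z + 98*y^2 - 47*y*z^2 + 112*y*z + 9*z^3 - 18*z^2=-49*y^3 + 609*y^2 - 770*y + 9*z^3 + z^2*(-47*y - 9) + z*(-105*y^2 + 776*y - 990)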